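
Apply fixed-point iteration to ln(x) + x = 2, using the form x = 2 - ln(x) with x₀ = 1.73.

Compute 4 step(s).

Equation: ln(x) + x = 2
Fixed-point form: x = 2 - ln(x)
x₀ = 1.73

x_1 = g(1.730000) = 1.451879
x_2 = g(1.451879) = 1.627142
x_3 = g(1.627142) = 1.513175
x_4 = g(1.513175) = 1.585790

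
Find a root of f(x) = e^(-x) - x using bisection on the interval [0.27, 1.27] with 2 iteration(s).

f(x) = e^(-x) - x
Initial interval: [0.27, 1.27]

Iteration 1:
  c_1 = (0.270000 + 1.270000)/2 = 0.770000
  f(c_1) = f(0.770000) = -0.306987
  f(a) × f(c) < 0, new interval: [0.270000, 0.770000]
Iteration 2:
  c_2 = (0.270000 + 0.770000)/2 = 0.520000
  f(c_2) = f(0.520000) = 0.074521
  f(a) × f(c) ≥ 0, new interval: [0.520000, 0.770000]

After 2 iteration(s), the approximation is c_2 = 0.520000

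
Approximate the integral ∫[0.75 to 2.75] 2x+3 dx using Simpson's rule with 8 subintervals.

f(x) = 2x+3
a = 0.75, b = 2.75, n = 8
h = (b - a)/n = 0.250000

Simpson's rule: (h/3)[f(x₀) + 4f(x₁) + 2f(x₂) + ... + f(xₙ)]

x_0 = 0.7500, f(x_0) = 4.500000, coefficient = 1
x_1 = 1.0000, f(x_1) = 5.000000, coefficient = 4
x_2 = 1.2500, f(x_2) = 5.500000, coefficient = 2
x_3 = 1.5000, f(x_3) = 6.000000, coefficient = 4
x_4 = 1.7500, f(x_4) = 6.500000, coefficient = 2
x_5 = 2.0000, f(x_5) = 7.000000, coefficient = 4
x_6 = 2.2500, f(x_6) = 7.500000, coefficient = 2
x_7 = 2.5000, f(x_7) = 8.000000, coefficient = 4
x_8 = 2.7500, f(x_8) = 8.500000, coefficient = 1

I ≈ (0.250000/3) × 156.000000 = 13.000000
Exact value: 13.000000
Error: 0.000000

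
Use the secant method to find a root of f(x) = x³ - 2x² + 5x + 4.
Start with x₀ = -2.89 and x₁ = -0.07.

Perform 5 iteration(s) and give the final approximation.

f(x) = x³ - 2x² + 5x + 4
x₀ = -2.89, x₁ = -0.07

Secant formula: x_{n+1} = x_n - f(x_n)(x_n - x_{n-1})/(f(x_n) - f(x_{n-1}))

Iteration 1:
  f(-2.890000) = -51.291769
  f(-0.070000) = 3.639857
  x_2 = -0.070000 - 3.639857×(-0.070000 - (-2.890000))/(3.639857 - (-51.291769))
       = -0.256858
Iteration 2:
  f(-0.070000) = 3.639857
  f(-0.256858) = 2.566813
  x_3 = -0.256858 - 2.566813×(-0.256858 - (-0.070000))/(2.566813 - 3.639857)
       = -0.703837
Iteration 3:
  f(-0.256858) = 2.566813
  f(-0.703837) = -0.858634
  x_4 = -0.703837 - (-0.858634)×(-0.703837 - (-0.256858))/(-0.858634 - 2.566813)
       = -0.591796
Iteration 4:
  f(-0.703837) = -0.858634
  f(-0.591796) = 0.133314
  x_5 = -0.591796 - 0.133314×(-0.591796 - (-0.703837))/(0.133314 - (-0.858634))
       = -0.606854
Iteration 5:
  f(-0.591796) = 0.133314
  f(-0.606854) = 0.005699
  x_6 = -0.606854 - 0.005699×(-0.606854 - (-0.591796))/(0.005699 - 0.133314)
       = -0.607526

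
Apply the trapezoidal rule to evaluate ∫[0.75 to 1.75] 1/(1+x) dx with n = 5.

f(x) = 1/(1+x)
a = 0.75, b = 1.75, n = 5
h = (b - a)/n = 0.200000

Trapezoidal rule: (h/2)[f(x₀) + 2f(x₁) + 2f(x₂) + ... + f(xₙ)]

x_0 = 0.7500, f(x_0) = 0.571429, coefficient = 1
x_1 = 0.9500, f(x_1) = 0.512821, coefficient = 2
x_2 = 1.1500, f(x_2) = 0.465116, coefficient = 2
x_3 = 1.3500, f(x_3) = 0.425532, coefficient = 2
x_4 = 1.5500, f(x_4) = 0.392157, coefficient = 2
x_5 = 1.7500, f(x_5) = 0.363636, coefficient = 1

I ≈ (0.200000/2) × 4.526316 = 0.452632
Exact value: 0.451985
Error: 0.000646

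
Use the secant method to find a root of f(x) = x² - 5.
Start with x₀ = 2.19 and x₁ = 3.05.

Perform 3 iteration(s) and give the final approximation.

f(x) = x² - 5
x₀ = 2.19, x₁ = 3.05

Secant formula: x_{n+1} = x_n - f(x_n)(x_n - x_{n-1})/(f(x_n) - f(x_{n-1}))

Iteration 1:
  f(2.190000) = -0.203900
  f(3.050000) = 4.302500
  x_2 = 3.050000 - 4.302500×(3.050000 - 2.190000)/(4.302500 - (-0.203900))
       = 2.228912
Iteration 2:
  f(3.050000) = 4.302500
  f(2.228912) = -0.031950
  x_3 = 2.228912 - (-0.031950)×(2.228912 - 3.050000)/(-0.031950 - 4.302500)
       = 2.234965
Iteration 3:
  f(2.228912) = -0.031950
  f(2.234965) = -0.004933
  x_4 = 2.234965 - (-0.004933)×(2.234965 - 2.228912)/(-0.004933 - (-0.031950))
       = 2.236070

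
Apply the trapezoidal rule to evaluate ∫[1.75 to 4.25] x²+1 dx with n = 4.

f(x) = x²+1
a = 1.75, b = 4.25, n = 4
h = (b - a)/n = 0.625000

Trapezoidal rule: (h/2)[f(x₀) + 2f(x₁) + 2f(x₂) + ... + f(xₙ)]

x_0 = 1.7500, f(x_0) = 4.062500, coefficient = 1
x_1 = 2.3750, f(x_1) = 6.640625, coefficient = 2
x_2 = 3.0000, f(x_2) = 10.000000, coefficient = 2
x_3 = 3.6250, f(x_3) = 14.140625, coefficient = 2
x_4 = 4.2500, f(x_4) = 19.062500, coefficient = 1

I ≈ (0.625000/2) × 84.687500 = 26.464844
Exact value: 26.302083
Error: 0.162760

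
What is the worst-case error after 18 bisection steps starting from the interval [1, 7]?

Bisection error bound: |error| ≤ (b-a)/2^n
|error| ≤ (7 - 1)/2^18 = 6/2^18
|error| ≤ 0.0000228882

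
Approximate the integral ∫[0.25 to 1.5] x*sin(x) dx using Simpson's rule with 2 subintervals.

f(x) = x*sin(x)
a = 0.25, b = 1.5, n = 2
h = (b - a)/n = 0.625000

Simpson's rule: (h/3)[f(x₀) + 4f(x₁) + 2f(x₂) + ... + f(xₙ)]

x_0 = 0.2500, f(x_0) = 0.061851, coefficient = 1
x_1 = 0.8750, f(x_1) = 0.671601, coefficient = 4
x_2 = 1.5000, f(x_2) = 1.496242, coefficient = 1

I ≈ (0.625000/3) × 4.244496 = 0.884270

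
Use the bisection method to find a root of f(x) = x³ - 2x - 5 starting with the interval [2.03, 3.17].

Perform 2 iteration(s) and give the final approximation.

f(x) = x³ - 2x - 5
Initial interval: [2.03, 3.17]

Iteration 1:
  c_1 = (2.030000 + 3.170000)/2 = 2.600000
  f(c_1) = f(2.600000) = 7.376000
  f(a) × f(c) < 0, new interval: [2.030000, 2.600000]
Iteration 2:
  c_2 = (2.030000 + 2.600000)/2 = 2.315000
  f(c_2) = f(2.315000) = 2.776606
  f(a) × f(c) < 0, new interval: [2.030000, 2.315000]

After 2 iteration(s), the approximation is c_2 = 2.315000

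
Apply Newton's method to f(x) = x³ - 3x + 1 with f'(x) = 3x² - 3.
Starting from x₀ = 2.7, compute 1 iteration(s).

f(x) = x³ - 3x + 1
f'(x) = 3x² - 3
x₀ = 2.7

Newton-Raphson formula: x_{n+1} = x_n - f(x_n)/f'(x_n)

Iteration 1:
  f(2.700000) = 12.583000
  f'(2.700000) = 18.870000
  x_1 = 2.700000 - 12.583000/18.870000 = 2.033174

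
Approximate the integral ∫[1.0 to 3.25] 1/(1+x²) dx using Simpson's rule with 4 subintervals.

f(x) = 1/(1+x²)
a = 1.0, b = 3.25, n = 4
h = (b - a)/n = 0.562500

Simpson's rule: (h/3)[f(x₀) + 4f(x₁) + 2f(x₂) + ... + f(xₙ)]

x_0 = 1.0000, f(x_0) = 0.500000, coefficient = 1
x_1 = 1.5625, f(x_1) = 0.290579, coefficient = 4
x_2 = 2.1250, f(x_2) = 0.181303, coefficient = 2
x_3 = 2.6875, f(x_3) = 0.121615, coefficient = 4
x_4 = 3.2500, f(x_4) = 0.086486, coefficient = 1

I ≈ (0.562500/3) × 2.597869 = 0.487100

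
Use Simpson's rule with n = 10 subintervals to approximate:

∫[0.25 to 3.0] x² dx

f(x) = x²
a = 0.25, b = 3.0, n = 10
h = (b - a)/n = 0.275000

Simpson's rule: (h/3)[f(x₀) + 4f(x₁) + 2f(x₂) + ... + f(xₙ)]

x_0 = 0.2500, f(x_0) = 0.062500, coefficient = 1
x_1 = 0.5250, f(x_1) = 0.275625, coefficient = 4
x_2 = 0.8000, f(x_2) = 0.640000, coefficient = 2
x_3 = 1.0750, f(x_3) = 1.155625, coefficient = 4
x_4 = 1.3500, f(x_4) = 1.822500, coefficient = 2
x_5 = 1.6250, f(x_5) = 2.640625, coefficient = 4
x_6 = 1.9000, f(x_6) = 3.610000, coefficient = 2
x_7 = 2.1750, f(x_7) = 4.730625, coefficient = 4
x_8 = 2.4500, f(x_8) = 6.002500, coefficient = 2
x_9 = 2.7250, f(x_9) = 7.425625, coefficient = 4
x_10 = 3.0000, f(x_10) = 9.000000, coefficient = 1

I ≈ (0.275000/3) × 98.125000 = 8.994792
Exact value: 8.994792
Error: 0.000000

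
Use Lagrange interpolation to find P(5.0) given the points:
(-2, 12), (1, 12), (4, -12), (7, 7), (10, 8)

Lagrange interpolation formula:
P(x) = Σ yᵢ × Lᵢ(x)
where Lᵢ(x) = Π_{j≠i} (x - xⱼ)/(xᵢ - xⱼ)

L_0(5.0) = (5.0 - 1)/(-2 - 1) × (5.0 - 4)/(-2 - 4) × (5.0 - 7)/(-2 - 7) × (5.0 - 10)/(-2 - 10) = 0.020576
L_1(5.0) = (5.0 - (-2))/(1 - (-2)) × (5.0 - 4)/(1 - 4) × (5.0 - 7)/(1 - 7) × (5.0 - 10)/(1 - 10) = -0.144033
L_2(5.0) = (5.0 - (-2))/(4 - (-2)) × (5.0 - 1)/(4 - 1) × (5.0 - 7)/(4 - 7) × (5.0 - 10)/(4 - 10) = 0.864198
L_3(5.0) = (5.0 - (-2))/(7 - (-2)) × (5.0 - 1)/(7 - 1) × (5.0 - 4)/(7 - 4) × (5.0 - 10)/(7 - 10) = 0.288066
L_4(5.0) = (5.0 - (-2))/(10 - (-2)) × (5.0 - 1)/(10 - 1) × (5.0 - 4)/(10 - 4) × (5.0 - 7)/(10 - 7) = -0.028807

P(5.0) = 12×L_0(5.0) + 12×L_1(5.0) + (-12)×L_2(5.0) + 7×L_3(5.0) + 8×L_4(5.0)
P(5.0) = -10.065844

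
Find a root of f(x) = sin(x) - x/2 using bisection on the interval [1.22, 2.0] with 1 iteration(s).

f(x) = sin(x) - x/2
Initial interval: [1.22, 2.0]

Iteration 1:
  c_1 = (1.220000 + 2.000000)/2 = 1.610000
  f(c_1) = f(1.610000) = 0.194232
  f(a) × f(c) ≥ 0, new interval: [1.610000, 2.000000]

After 1 iteration(s), the approximation is c_1 = 1.610000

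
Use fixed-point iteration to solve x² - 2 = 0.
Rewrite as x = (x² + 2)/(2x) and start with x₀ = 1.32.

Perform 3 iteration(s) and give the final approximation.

Equation: x² - 2 = 0
Fixed-point form: x = (x² + 2)/(2x)
x₀ = 1.32

x_1 = g(1.320000) = 1.417576
x_2 = g(1.417576) = 1.414218
x_3 = g(1.414218) = 1.414214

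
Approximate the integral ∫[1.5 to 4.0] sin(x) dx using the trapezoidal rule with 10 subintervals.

f(x) = sin(x)
a = 1.5, b = 4.0, n = 10
h = (b - a)/n = 0.250000

Trapezoidal rule: (h/2)[f(x₀) + 2f(x₁) + 2f(x₂) + ... + f(xₙ)]

x_0 = 1.5000, f(x_0) = 0.997495, coefficient = 1
x_1 = 1.7500, f(x_1) = 0.983986, coefficient = 2
x_2 = 2.0000, f(x_2) = 0.909297, coefficient = 2
x_3 = 2.2500, f(x_3) = 0.778073, coefficient = 2
x_4 = 2.5000, f(x_4) = 0.598472, coefficient = 2
x_5 = 2.7500, f(x_5) = 0.381661, coefficient = 2
x_6 = 3.0000, f(x_6) = 0.141120, coefficient = 2
x_7 = 3.2500, f(x_7) = -0.108195, coefficient = 2
x_8 = 3.5000, f(x_8) = -0.350783, coefficient = 2
x_9 = 3.7500, f(x_9) = -0.571561, coefficient = 2
x_10 = 4.0000, f(x_10) = -0.756802, coefficient = 1

I ≈ (0.250000/2) × 5.764833 = 0.720604
Exact value: 0.724381
Error: 0.003777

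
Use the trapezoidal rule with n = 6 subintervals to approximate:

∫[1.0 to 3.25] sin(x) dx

f(x) = sin(x)
a = 1.0, b = 3.25, n = 6
h = (b - a)/n = 0.375000

Trapezoidal rule: (h/2)[f(x₀) + 2f(x₁) + 2f(x₂) + ... + f(xₙ)]

x_0 = 1.0000, f(x_0) = 0.841471, coefficient = 1
x_1 = 1.3750, f(x_1) = 0.980893, coefficient = 2
x_2 = 1.7500, f(x_2) = 0.983986, coefficient = 2
x_3 = 2.1250, f(x_3) = 0.850320, coefficient = 2
x_4 = 2.5000, f(x_4) = 0.598472, coefficient = 2
x_5 = 2.8750, f(x_5) = 0.263446, coefficient = 2
x_6 = 3.2500, f(x_6) = -0.108195, coefficient = 1

I ≈ (0.375000/2) × 8.087510 = 1.516408
Exact value: 1.534432
Error: 0.018024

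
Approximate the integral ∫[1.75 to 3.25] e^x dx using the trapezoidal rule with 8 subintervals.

f(x) = e^x
a = 1.75, b = 3.25, n = 8
h = (b - a)/n = 0.187500

Trapezoidal rule: (h/2)[f(x₀) + 2f(x₁) + 2f(x₂) + ... + f(xₙ)]

x_0 = 1.7500, f(x_0) = 5.754603, coefficient = 1
x_1 = 1.9375, f(x_1) = 6.941376, coefficient = 2
x_2 = 2.1250, f(x_2) = 8.372897, coefficient = 2
x_3 = 2.3125, f(x_3) = 10.099642, coefficient = 2
x_4 = 2.5000, f(x_4) = 12.182494, coefficient = 2
x_5 = 2.6875, f(x_5) = 14.694893, coefficient = 2
x_6 = 2.8750, f(x_6) = 17.725424, coefficient = 2
x_7 = 3.0625, f(x_7) = 21.380943, coefficient = 2
x_8 = 3.2500, f(x_8) = 25.790340, coefficient = 1

I ≈ (0.187500/2) × 214.340281 = 20.094401
Exact value: 20.035737
Error: 0.058664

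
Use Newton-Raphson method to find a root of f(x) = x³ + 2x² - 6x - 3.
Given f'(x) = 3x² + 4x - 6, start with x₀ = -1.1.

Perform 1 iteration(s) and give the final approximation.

f(x) = x³ + 2x² - 6x - 3
f'(x) = 3x² + 4x - 6
x₀ = -1.1

Newton-Raphson formula: x_{n+1} = x_n - f(x_n)/f'(x_n)

Iteration 1:
  f(-1.100000) = 4.689000
  f'(-1.100000) = -6.770000
  x_1 = -1.100000 - 4.689000/(-6.770000) = -0.407386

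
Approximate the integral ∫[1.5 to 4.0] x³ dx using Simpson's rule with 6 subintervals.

f(x) = x³
a = 1.5, b = 4.0, n = 6
h = (b - a)/n = 0.416667

Simpson's rule: (h/3)[f(x₀) + 4f(x₁) + 2f(x₂) + ... + f(xₙ)]

x_0 = 1.5000, f(x_0) = 3.375000, coefficient = 1
x_1 = 1.9167, f(x_1) = 7.041088, coefficient = 4
x_2 = 2.3333, f(x_2) = 12.703704, coefficient = 2
x_3 = 2.7500, f(x_3) = 20.796875, coefficient = 4
x_4 = 3.1667, f(x_4) = 31.754630, coefficient = 2
x_5 = 3.5833, f(x_5) = 46.010995, coefficient = 4
x_6 = 4.0000, f(x_6) = 64.000000, coefficient = 1

I ≈ (0.416667/3) × 451.687500 = 62.734375
Exact value: 62.734375
Error: 0.000000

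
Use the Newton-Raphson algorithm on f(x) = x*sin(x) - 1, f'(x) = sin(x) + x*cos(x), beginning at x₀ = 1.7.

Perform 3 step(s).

f(x) = x*sin(x) - 1
f'(x) = sin(x) + x*cos(x)
x₀ = 1.7

Newton-Raphson formula: x_{n+1} = x_n - f(x_n)/f'(x_n)

Iteration 1:
  f(1.700000) = 0.685830
  f'(1.700000) = 0.772629
  x_1 = 1.700000 - 0.685830/0.772629 = 0.812342
Iteration 2:
  f(0.812342) = -0.410320
  f'(0.812342) = 1.284629
  x_2 = 0.812342 - (-0.410320)/1.284629 = 1.131750
Iteration 3:
  f(1.131750) = 0.024412
  f'(1.131750) = 1.386238
  x_3 = 1.131750 - 0.024412/1.386238 = 1.114140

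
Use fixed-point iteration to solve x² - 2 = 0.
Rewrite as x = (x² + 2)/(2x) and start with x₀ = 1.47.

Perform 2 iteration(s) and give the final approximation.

Equation: x² - 2 = 0
Fixed-point form: x = (x² + 2)/(2x)
x₀ = 1.47

x_1 = g(1.470000) = 1.415272
x_2 = g(1.415272) = 1.414214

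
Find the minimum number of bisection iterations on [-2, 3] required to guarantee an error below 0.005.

We need (b-a)/2^n ≤ 0.005
(3 - (-2))/2^n ≤ 0.005
5/2^n ≤ 0.005
2^n ≥ 1000
n ≥ log₂(1000) = 9.97
n ≥ 10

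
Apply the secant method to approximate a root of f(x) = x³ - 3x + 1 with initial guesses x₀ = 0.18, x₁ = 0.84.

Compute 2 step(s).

f(x) = x³ - 3x + 1
x₀ = 0.18, x₁ = 0.84

Secant formula: x_{n+1} = x_n - f(x_n)(x_n - x_{n-1})/(f(x_n) - f(x_{n-1}))

Iteration 1:
  f(0.180000) = 0.465832
  f(0.840000) = -0.927296
  x_2 = 0.840000 - (-0.927296)×(0.840000 - 0.180000)/(-0.927296 - 0.465832)
       = 0.400690
Iteration 2:
  f(0.840000) = -0.927296
  f(0.400690) = -0.137738
  x_3 = 0.400690 - (-0.137738)×(0.400690 - 0.840000)/(-0.137738 - (-0.927296))
       = 0.324053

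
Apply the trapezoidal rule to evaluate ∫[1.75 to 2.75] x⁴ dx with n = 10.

f(x) = x⁴
a = 1.75, b = 2.75, n = 10
h = (b - a)/n = 0.100000

Trapezoidal rule: (h/2)[f(x₀) + 2f(x₁) + 2f(x₂) + ... + f(xₙ)]

x_0 = 1.7500, f(x_0) = 9.378906, coefficient = 1
x_1 = 1.8500, f(x_1) = 11.713506, coefficient = 2
x_2 = 1.9500, f(x_2) = 14.459006, coefficient = 2
x_3 = 2.0500, f(x_3) = 17.661006, coefficient = 2
x_4 = 2.1500, f(x_4) = 21.367506, coefficient = 2
x_5 = 2.2500, f(x_5) = 25.628906, coefficient = 2
x_6 = 2.3500, f(x_6) = 30.498006, coefficient = 2
x_7 = 2.4500, f(x_7) = 36.030006, coefficient = 2
x_8 = 2.5500, f(x_8) = 42.282506, coefficient = 2
x_9 = 2.6500, f(x_9) = 49.315506, coefficient = 2
x_10 = 2.7500, f(x_10) = 57.191406, coefficient = 1

I ≈ (0.100000/2) × 564.482225 = 28.224111
Exact value: 28.172656
Error: 0.051455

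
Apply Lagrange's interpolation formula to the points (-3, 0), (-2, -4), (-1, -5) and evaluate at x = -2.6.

Lagrange interpolation formula:
P(x) = Σ yᵢ × Lᵢ(x)
where Lᵢ(x) = Π_{j≠i} (x - xⱼ)/(xᵢ - xⱼ)

L_0(-2.6) = (-2.6 - (-2))/(-3 - (-2)) × (-2.6 - (-1))/(-3 - (-1)) = 0.480000
L_1(-2.6) = (-2.6 - (-3))/(-2 - (-3)) × (-2.6 - (-1))/(-2 - (-1)) = 0.640000
L_2(-2.6) = (-2.6 - (-3))/(-1 - (-3)) × (-2.6 - (-2))/(-1 - (-2)) = -0.120000

P(-2.6) = 0×L_0(-2.6) + (-4)×L_1(-2.6) + (-5)×L_2(-2.6)
P(-2.6) = -1.960000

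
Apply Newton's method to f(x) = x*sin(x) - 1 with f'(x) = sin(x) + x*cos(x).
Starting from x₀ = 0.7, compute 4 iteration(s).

f(x) = x*sin(x) - 1
f'(x) = sin(x) + x*cos(x)
x₀ = 0.7

Newton-Raphson formula: x_{n+1} = x_n - f(x_n)/f'(x_n)

Iteration 1:
  f(0.700000) = -0.549048
  f'(0.700000) = 1.179607
  x_1 = 0.700000 - (-0.549048)/1.179607 = 1.165450
Iteration 2:
  f(1.165450) = 0.071008
  f'(1.165450) = 1.378546
  x_2 = 1.165450 - 0.071008/1.378546 = 1.113940
Iteration 3:
  f(1.113940) = -0.000301
  f'(1.113940) = 1.388835
  x_3 = 1.113940 - (-0.000301)/1.388835 = 1.114157
Iteration 4:
  f(1.114157) = 0.000000
  f'(1.114157) = 1.388809
  x_4 = 1.114157 - 0.000000/1.388809 = 1.114157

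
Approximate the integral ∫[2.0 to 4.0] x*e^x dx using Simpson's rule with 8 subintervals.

f(x) = x*e^x
a = 2.0, b = 4.0, n = 8
h = (b - a)/n = 0.250000

Simpson's rule: (h/3)[f(x₀) + 4f(x₁) + 2f(x₂) + ... + f(xₙ)]

x_0 = 2.0000, f(x_0) = 14.778112, coefficient = 1
x_1 = 2.2500, f(x_1) = 21.347406, coefficient = 4
x_2 = 2.5000, f(x_2) = 30.456235, coefficient = 2
x_3 = 2.7500, f(x_3) = 43.017238, coefficient = 4
x_4 = 3.0000, f(x_4) = 60.256611, coefficient = 2
x_5 = 3.2500, f(x_5) = 83.818605, coefficient = 4
x_6 = 3.5000, f(x_6) = 115.904082, coefficient = 2
x_7 = 3.7500, f(x_7) = 159.454058, coefficient = 4
x_8 = 4.0000, f(x_8) = 218.392600, coefficient = 1

I ≈ (0.250000/3) × 1876.953790 = 156.412816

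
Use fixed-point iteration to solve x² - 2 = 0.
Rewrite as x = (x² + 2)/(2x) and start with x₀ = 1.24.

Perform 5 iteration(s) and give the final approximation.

Equation: x² - 2 = 0
Fixed-point form: x = (x² + 2)/(2x)
x₀ = 1.24

x_1 = g(1.240000) = 1.426452
x_2 = g(1.426452) = 1.414266
x_3 = g(1.414266) = 1.414214
x_4 = g(1.414214) = 1.414214
x_5 = g(1.414214) = 1.414214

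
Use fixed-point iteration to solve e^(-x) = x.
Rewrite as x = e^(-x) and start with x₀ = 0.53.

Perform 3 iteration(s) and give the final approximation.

Equation: e^(-x) = x
Fixed-point form: x = e^(-x)
x₀ = 0.53

x_1 = g(0.530000) = 0.588605
x_2 = g(0.588605) = 0.555101
x_3 = g(0.555101) = 0.574014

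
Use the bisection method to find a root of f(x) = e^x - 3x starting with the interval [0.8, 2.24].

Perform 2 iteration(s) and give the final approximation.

f(x) = e^x - 3x
Initial interval: [0.8, 2.24]

Iteration 1:
  c_1 = (0.800000 + 2.240000)/2 = 1.520000
  f(c_1) = f(1.520000) = 0.012225
  f(a) × f(c) < 0, new interval: [0.800000, 1.520000]
Iteration 2:
  c_2 = (0.800000 + 1.520000)/2 = 1.160000
  f(c_2) = f(1.160000) = -0.290067
  f(a) × f(c) ≥ 0, new interval: [1.160000, 1.520000]

After 2 iteration(s), the approximation is c_2 = 1.160000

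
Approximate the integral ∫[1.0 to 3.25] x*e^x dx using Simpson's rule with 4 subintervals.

f(x) = x*e^x
a = 1.0, b = 3.25, n = 4
h = (b - a)/n = 0.562500

Simpson's rule: (h/3)[f(x₀) + 4f(x₁) + 2f(x₂) + ... + f(xₙ)]

x_0 = 1.0000, f(x_0) = 2.718282, coefficient = 1
x_1 = 1.5625, f(x_1) = 7.454271, coefficient = 4
x_2 = 2.1250, f(x_2) = 17.792407, coefficient = 2
x_3 = 2.6875, f(x_3) = 39.492524, coefficient = 4
x_4 = 3.2500, f(x_4) = 83.818605, coefficient = 1

I ≈ (0.562500/3) × 309.908880 = 58.107915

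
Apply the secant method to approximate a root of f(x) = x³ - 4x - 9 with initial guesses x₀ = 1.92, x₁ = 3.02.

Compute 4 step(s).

f(x) = x³ - 4x - 9
x₀ = 1.92, x₁ = 3.02

Secant formula: x_{n+1} = x_n - f(x_n)(x_n - x_{n-1})/(f(x_n) - f(x_{n-1}))

Iteration 1:
  f(1.920000) = -9.602112
  f(3.020000) = 6.463608
  x_2 = 3.020000 - 6.463608×(3.020000 - 1.920000)/(6.463608 - (-9.602112))
       = 2.577445
Iteration 2:
  f(3.020000) = 6.463608
  f(2.577445) = -2.187243
  x_3 = 2.577445 - (-2.187243)×(2.577445 - 3.020000)/(-2.187243 - 6.463608)
       = 2.689338
Iteration 3:
  f(2.577445) = -2.187243
  f(2.689338) = -0.306602
  x_4 = 2.689338 - (-0.306602)×(2.689338 - 2.577445)/(-0.306602 - (-2.187243))
       = 2.707581
Iteration 4:
  f(2.689338) = -0.306602
  f(2.707581) = 0.018931
  x_5 = 2.707581 - 0.018931×(2.707581 - 2.689338)/(0.018931 - (-0.306602))
       = 2.706520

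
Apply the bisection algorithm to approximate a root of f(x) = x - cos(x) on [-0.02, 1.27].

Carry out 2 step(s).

f(x) = x - cos(x)
Initial interval: [-0.02, 1.27]

Iteration 1:
  c_1 = (-0.020000 + 1.270000)/2 = 0.625000
  f(c_1) = f(0.625000) = -0.185963
  f(a) × f(c) ≥ 0, new interval: [0.625000, 1.270000]
Iteration 2:
  c_2 = (0.625000 + 1.270000)/2 = 0.947500
  f(c_2) = f(0.947500) = 0.363785
  f(a) × f(c) < 0, new interval: [0.625000, 0.947500]

After 2 iteration(s), the approximation is c_2 = 0.947500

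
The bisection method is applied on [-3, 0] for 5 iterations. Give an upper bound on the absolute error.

Bisection error bound: |error| ≤ (b-a)/2^n
|error| ≤ (0 - (-3))/2^5 = 3/2^5
|error| ≤ 0.0937500000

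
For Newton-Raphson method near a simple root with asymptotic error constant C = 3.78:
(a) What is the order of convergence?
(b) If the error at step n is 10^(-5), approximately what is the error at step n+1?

(a) Newton-Raphson has quadratic (order 2) convergence near simple roots.
    This means |e_{n+1}| ≈ C|e_n|².

(b) With |e_n| = 10^(-5) and C = 3.78:
    |e_{n+1}| ≈ 3.78 × (10^(-5))² = 3.78 × 10^(-10)

(a) 2 (quadratic); (b) |e_{n+1}| ≈ 3.780e-10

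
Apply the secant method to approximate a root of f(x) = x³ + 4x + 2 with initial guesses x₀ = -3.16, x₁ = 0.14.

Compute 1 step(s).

f(x) = x³ + 4x + 2
x₀ = -3.16, x₁ = 0.14

Secant formula: x_{n+1} = x_n - f(x_n)(x_n - x_{n-1})/(f(x_n) - f(x_{n-1}))

Iteration 1:
  f(-3.160000) = -42.194496
  f(0.140000) = 2.562744
  x_2 = 0.140000 - 2.562744×(0.140000 - (-3.160000))/(2.562744 - (-42.194496))
       = -0.048954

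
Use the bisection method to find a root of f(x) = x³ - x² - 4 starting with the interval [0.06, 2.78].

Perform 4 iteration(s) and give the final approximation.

f(x) = x³ - x² - 4
Initial interval: [0.06, 2.78]

Iteration 1:
  c_1 = (0.060000 + 2.780000)/2 = 1.420000
  f(c_1) = f(1.420000) = -3.153112
  f(a) × f(c) ≥ 0, new interval: [1.420000, 2.780000]
Iteration 2:
  c_2 = (1.420000 + 2.780000)/2 = 2.100000
  f(c_2) = f(2.100000) = 0.851000
  f(a) × f(c) < 0, new interval: [1.420000, 2.100000]
Iteration 3:
  c_3 = (1.420000 + 2.100000)/2 = 1.760000
  f(c_3) = f(1.760000) = -1.645824
  f(a) × f(c) ≥ 0, new interval: [1.760000, 2.100000]
Iteration 4:
  c_4 = (1.760000 + 2.100000)/2 = 1.930000
  f(c_4) = f(1.930000) = -0.535843
  f(a) × f(c) ≥ 0, new interval: [1.930000, 2.100000]

After 4 iteration(s), the approximation is c_4 = 1.930000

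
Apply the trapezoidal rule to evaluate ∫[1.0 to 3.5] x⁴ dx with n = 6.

f(x) = x⁴
a = 1.0, b = 3.5, n = 6
h = (b - a)/n = 0.416667

Trapezoidal rule: (h/2)[f(x₀) + 2f(x₁) + 2f(x₂) + ... + f(xₙ)]

x_0 = 1.0000, f(x_0) = 1.000000, coefficient = 1
x_1 = 1.4167, f(x_1) = 4.027826, coefficient = 2
x_2 = 1.8333, f(x_2) = 11.297068, coefficient = 2
x_3 = 2.2500, f(x_3) = 25.628906, coefficient = 2
x_4 = 2.6667, f(x_4) = 50.567901, coefficient = 2
x_5 = 3.0833, f(x_5) = 90.381993, coefficient = 2
x_6 = 3.5000, f(x_6) = 150.062500, coefficient = 1

I ≈ (0.416667/2) × 514.869888 = 107.264560
Exact value: 104.843750
Error: 2.420810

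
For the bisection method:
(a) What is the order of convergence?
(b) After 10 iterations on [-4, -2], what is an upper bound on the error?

(a) Bisection has linear (order 1) convergence; the error is halved each step.

(b) Error bound = (b-a)/2^n = (-2 - (-4))/2^{10}
    = 2/2^{10}

(a) 1 (linear); (b) error ≤ 1.95e-03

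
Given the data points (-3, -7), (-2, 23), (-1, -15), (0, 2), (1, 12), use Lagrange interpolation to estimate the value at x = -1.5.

Lagrange interpolation formula:
P(x) = Σ yᵢ × Lᵢ(x)
where Lᵢ(x) = Π_{j≠i} (x - xⱼ)/(xᵢ - xⱼ)

L_0(-1.5) = (-1.5 - (-2))/(-3 - (-2)) × (-1.5 - (-1))/(-3 - (-1)) × (-1.5 - 0)/(-3 - 0) × (-1.5 - 1)/(-3 - 1) = -0.039062
L_1(-1.5) = (-1.5 - (-3))/(-2 - (-3)) × (-1.5 - (-1))/(-2 - (-1)) × (-1.5 - 0)/(-2 - 0) × (-1.5 - 1)/(-2 - 1) = 0.468750
L_2(-1.5) = (-1.5 - (-3))/(-1 - (-3)) × (-1.5 - (-2))/(-1 - (-2)) × (-1.5 - 0)/(-1 - 0) × (-1.5 - 1)/(-1 - 1) = 0.703125
L_3(-1.5) = (-1.5 - (-3))/(0 - (-3)) × (-1.5 - (-2))/(0 - (-2)) × (-1.5 - (-1))/(0 - (-1)) × (-1.5 - 1)/(0 - 1) = -0.156250
L_4(-1.5) = (-1.5 - (-3))/(1 - (-3)) × (-1.5 - (-2))/(1 - (-2)) × (-1.5 - (-1))/(1 - (-1)) × (-1.5 - 0)/(1 - 0) = 0.023438

P(-1.5) = (-7)×L_0(-1.5) + 23×L_1(-1.5) + (-15)×L_2(-1.5) + 2×L_3(-1.5) + 12×L_4(-1.5)
P(-1.5) = 0.476562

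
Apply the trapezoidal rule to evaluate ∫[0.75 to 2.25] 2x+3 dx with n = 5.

f(x) = 2x+3
a = 0.75, b = 2.25, n = 5
h = (b - a)/n = 0.300000

Trapezoidal rule: (h/2)[f(x₀) + 2f(x₁) + 2f(x₂) + ... + f(xₙ)]

x_0 = 0.7500, f(x_0) = 4.500000, coefficient = 1
x_1 = 1.0500, f(x_1) = 5.100000, coefficient = 2
x_2 = 1.3500, f(x_2) = 5.700000, coefficient = 2
x_3 = 1.6500, f(x_3) = 6.300000, coefficient = 2
x_4 = 1.9500, f(x_4) = 6.900000, coefficient = 2
x_5 = 2.2500, f(x_5) = 7.500000, coefficient = 1

I ≈ (0.300000/2) × 60.000000 = 9.000000
Exact value: 9.000000
Error: 0.000000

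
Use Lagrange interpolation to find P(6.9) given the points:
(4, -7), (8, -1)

Lagrange interpolation formula:
P(x) = Σ yᵢ × Lᵢ(x)
where Lᵢ(x) = Π_{j≠i} (x - xⱼ)/(xᵢ - xⱼ)

L_0(6.9) = (6.9 - 8)/(4 - 8) = 0.275000
L_1(6.9) = (6.9 - 4)/(8 - 4) = 0.725000

P(6.9) = (-7)×L_0(6.9) + (-1)×L_1(6.9)
P(6.9) = -2.650000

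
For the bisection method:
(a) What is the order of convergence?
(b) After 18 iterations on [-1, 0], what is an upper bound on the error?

(a) Bisection has linear (order 1) convergence; the error is halved each step.

(b) Error bound = (b-a)/2^n = (0 - (-1))/2^{18}
    = 1/2^{18}

(a) 1 (linear); (b) error ≤ 3.81e-06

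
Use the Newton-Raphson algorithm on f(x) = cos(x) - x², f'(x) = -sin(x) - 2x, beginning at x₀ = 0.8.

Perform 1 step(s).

f(x) = cos(x) - x²
f'(x) = -sin(x) - 2x
x₀ = 0.8

Newton-Raphson formula: x_{n+1} = x_n - f(x_n)/f'(x_n)

Iteration 1:
  f(0.800000) = 0.056707
  f'(0.800000) = -2.317356
  x_1 = 0.800000 - 0.056707/(-2.317356) = 0.824470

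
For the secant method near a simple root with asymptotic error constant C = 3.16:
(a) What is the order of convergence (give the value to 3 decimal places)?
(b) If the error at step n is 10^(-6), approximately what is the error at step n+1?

(a) Secant method has superlinear convergence with order φ = (1+√5)/2 ≈ 1.618.
    This means |e_{n+1}| ≈ C|e_n|^1.618.

(b) With |e_n| = 10^(-6) and C = 3.16:
    |e_{n+1}| ≈ 3.16 × (10^(-6))^1.618 = 3.16 × 10^(-9.71)

(a) ≈ 1.618 (golden ratio); (b) |e_{n+1}| ≈ 6.187e-10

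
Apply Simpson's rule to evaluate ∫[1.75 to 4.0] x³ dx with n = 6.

f(x) = x³
a = 1.75, b = 4.0, n = 6
h = (b - a)/n = 0.375000

Simpson's rule: (h/3)[f(x₀) + 4f(x₁) + 2f(x₂) + ... + f(xₙ)]

x_0 = 1.7500, f(x_0) = 5.359375, coefficient = 1
x_1 = 2.1250, f(x_1) = 9.595703, coefficient = 4
x_2 = 2.5000, f(x_2) = 15.625000, coefficient = 2
x_3 = 2.8750, f(x_3) = 23.763672, coefficient = 4
x_4 = 3.2500, f(x_4) = 34.328125, coefficient = 2
x_5 = 3.6250, f(x_5) = 47.634766, coefficient = 4
x_6 = 4.0000, f(x_6) = 64.000000, coefficient = 1

I ≈ (0.375000/3) × 493.242188 = 61.655273
Exact value: 61.655273
Error: 0.000000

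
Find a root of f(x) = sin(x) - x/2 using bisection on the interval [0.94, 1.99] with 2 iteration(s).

f(x) = sin(x) - x/2
Initial interval: [0.94, 1.99]

Iteration 1:
  c_1 = (0.940000 + 1.990000)/2 = 1.465000
  f(c_1) = f(1.465000) = 0.261909
  f(a) × f(c) ≥ 0, new interval: [1.465000, 1.990000]
Iteration 2:
  c_2 = (1.465000 + 1.990000)/2 = 1.727500
  f(c_2) = f(1.727500) = 0.123997
  f(a) × f(c) ≥ 0, new interval: [1.727500, 1.990000]

After 2 iteration(s), the approximation is c_2 = 1.727500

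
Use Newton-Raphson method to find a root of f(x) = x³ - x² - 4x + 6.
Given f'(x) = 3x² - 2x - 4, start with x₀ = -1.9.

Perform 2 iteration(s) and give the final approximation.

f(x) = x³ - x² - 4x + 6
f'(x) = 3x² - 2x - 4
x₀ = -1.9

Newton-Raphson formula: x_{n+1} = x_n - f(x_n)/f'(x_n)

Iteration 1:
  f(-1.900000) = 3.131000
  f'(-1.900000) = 10.630000
  x_1 = -1.900000 - 3.131000/10.630000 = -2.194544
Iteration 2:
  f(-2.194544) = -0.606819
  f'(-2.194544) = 14.837154
  x_2 = -2.194544 - (-0.606819)/14.837154 = -2.153645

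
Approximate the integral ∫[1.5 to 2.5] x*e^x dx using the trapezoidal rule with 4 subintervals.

f(x) = x*e^x
a = 1.5, b = 2.5, n = 4
h = (b - a)/n = 0.250000

Trapezoidal rule: (h/2)[f(x₀) + 2f(x₁) + 2f(x₂) + ... + f(xₙ)]

x_0 = 1.5000, f(x_0) = 6.722534, coefficient = 1
x_1 = 1.7500, f(x_1) = 10.070555, coefficient = 2
x_2 = 2.0000, f(x_2) = 14.778112, coefficient = 2
x_3 = 2.2500, f(x_3) = 21.347406, coefficient = 2
x_4 = 2.5000, f(x_4) = 30.456235, coefficient = 1

I ≈ (0.250000/2) × 129.570914 = 16.196364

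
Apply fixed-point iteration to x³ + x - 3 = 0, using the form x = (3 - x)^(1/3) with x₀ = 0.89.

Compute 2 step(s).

Equation: x³ + x - 3 = 0
Fixed-point form: x = (3 - x)^(1/3)
x₀ = 0.89

x_1 = g(0.890000) = 1.282609
x_2 = g(1.282609) = 1.197539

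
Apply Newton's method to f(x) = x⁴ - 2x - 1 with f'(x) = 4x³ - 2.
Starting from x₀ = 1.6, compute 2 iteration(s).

f(x) = x⁴ - 2x - 1
f'(x) = 4x³ - 2
x₀ = 1.6

Newton-Raphson formula: x_{n+1} = x_n - f(x_n)/f'(x_n)

Iteration 1:
  f(1.600000) = 2.353600
  f'(1.600000) = 14.384000
  x_1 = 1.600000 - 2.353600/14.384000 = 1.436374
Iteration 2:
  f(1.436374) = 0.383921
  f'(1.436374) = 9.853930
  x_2 = 1.436374 - 0.383921/9.853930 = 1.397413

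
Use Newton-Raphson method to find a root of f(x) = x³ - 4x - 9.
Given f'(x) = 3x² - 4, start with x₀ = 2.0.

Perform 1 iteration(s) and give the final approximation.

f(x) = x³ - 4x - 9
f'(x) = 3x² - 4
x₀ = 2.0

Newton-Raphson formula: x_{n+1} = x_n - f(x_n)/f'(x_n)

Iteration 1:
  f(2.000000) = -9.000000
  f'(2.000000) = 8.000000
  x_1 = 2.000000 - (-9.000000)/8.000000 = 3.125000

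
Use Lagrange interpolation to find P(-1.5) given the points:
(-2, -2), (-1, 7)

Lagrange interpolation formula:
P(x) = Σ yᵢ × Lᵢ(x)
where Lᵢ(x) = Π_{j≠i} (x - xⱼ)/(xᵢ - xⱼ)

L_0(-1.5) = (-1.5 - (-1))/(-2 - (-1)) = 0.500000
L_1(-1.5) = (-1.5 - (-2))/(-1 - (-2)) = 0.500000

P(-1.5) = (-2)×L_0(-1.5) + 7×L_1(-1.5)
P(-1.5) = 2.500000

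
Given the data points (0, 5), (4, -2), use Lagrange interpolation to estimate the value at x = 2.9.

Lagrange interpolation formula:
P(x) = Σ yᵢ × Lᵢ(x)
where Lᵢ(x) = Π_{j≠i} (x - xⱼ)/(xᵢ - xⱼ)

L_0(2.9) = (2.9 - 4)/(0 - 4) = 0.275000
L_1(2.9) = (2.9 - 0)/(4 - 0) = 0.725000

P(2.9) = 5×L_0(2.9) + (-2)×L_1(2.9)
P(2.9) = -0.075000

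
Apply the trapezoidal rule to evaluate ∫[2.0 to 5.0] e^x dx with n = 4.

f(x) = e^x
a = 2.0, b = 5.0, n = 4
h = (b - a)/n = 0.750000

Trapezoidal rule: (h/2)[f(x₀) + 2f(x₁) + 2f(x₂) + ... + f(xₙ)]

x_0 = 2.0000, f(x_0) = 7.389056, coefficient = 1
x_1 = 2.7500, f(x_1) = 15.642632, coefficient = 2
x_2 = 3.5000, f(x_2) = 33.115452, coefficient = 2
x_3 = 4.2500, f(x_3) = 70.105412, coefficient = 2
x_4 = 5.0000, f(x_4) = 148.413159, coefficient = 1

I ≈ (0.750000/2) × 393.529208 = 147.573453
Exact value: 141.024103
Error: 6.549350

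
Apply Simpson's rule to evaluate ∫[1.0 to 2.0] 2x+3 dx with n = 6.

f(x) = 2x+3
a = 1.0, b = 2.0, n = 6
h = (b - a)/n = 0.166667

Simpson's rule: (h/3)[f(x₀) + 4f(x₁) + 2f(x₂) + ... + f(xₙ)]

x_0 = 1.0000, f(x_0) = 5.000000, coefficient = 1
x_1 = 1.1667, f(x_1) = 5.333333, coefficient = 4
x_2 = 1.3333, f(x_2) = 5.666667, coefficient = 2
x_3 = 1.5000, f(x_3) = 6.000000, coefficient = 4
x_4 = 1.6667, f(x_4) = 6.333333, coefficient = 2
x_5 = 1.8333, f(x_5) = 6.666667, coefficient = 4
x_6 = 2.0000, f(x_6) = 7.000000, coefficient = 1

I ≈ (0.166667/3) × 108.000000 = 6.000000
Exact value: 6.000000
Error: 0.000000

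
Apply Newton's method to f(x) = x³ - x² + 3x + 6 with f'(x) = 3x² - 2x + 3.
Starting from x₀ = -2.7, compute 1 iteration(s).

f(x) = x³ - x² + 3x + 6
f'(x) = 3x² - 2x + 3
x₀ = -2.7

Newton-Raphson formula: x_{n+1} = x_n - f(x_n)/f'(x_n)

Iteration 1:
  f(-2.700000) = -29.073000
  f'(-2.700000) = 30.270000
  x_1 = -2.700000 - (-29.073000)/30.270000 = -1.739544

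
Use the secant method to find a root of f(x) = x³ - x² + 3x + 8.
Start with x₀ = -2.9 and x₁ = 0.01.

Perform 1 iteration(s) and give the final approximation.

f(x) = x³ - x² + 3x + 8
x₀ = -2.9, x₁ = 0.01

Secant formula: x_{n+1} = x_n - f(x_n)(x_n - x_{n-1})/(f(x_n) - f(x_{n-1}))

Iteration 1:
  f(-2.900000) = -33.499000
  f(0.010000) = 8.029901
  x_2 = 0.010000 - 8.029901×(0.010000 - (-2.900000))/(8.029901 - (-33.499000))
       = -0.552669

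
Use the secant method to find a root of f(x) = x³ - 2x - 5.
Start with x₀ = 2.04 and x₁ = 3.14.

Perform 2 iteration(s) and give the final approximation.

f(x) = x³ - 2x - 5
x₀ = 2.04, x₁ = 3.14

Secant formula: x_{n+1} = x_n - f(x_n)(x_n - x_{n-1})/(f(x_n) - f(x_{n-1}))

Iteration 1:
  f(2.040000) = -0.590336
  f(3.140000) = 19.679144
  x_2 = 3.140000 - 19.679144×(3.140000 - 2.040000)/(19.679144 - (-0.590336))
       = 2.072037
Iteration 2:
  f(3.140000) = 19.679144
  f(2.072037) = -0.248122
  x_3 = 2.072037 - (-0.248122)×(2.072037 - 3.140000)/(-0.248122 - 19.679144)
       = 2.085334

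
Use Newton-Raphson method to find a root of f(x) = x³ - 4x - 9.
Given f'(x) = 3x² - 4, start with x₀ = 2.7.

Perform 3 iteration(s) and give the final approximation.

f(x) = x³ - 4x - 9
f'(x) = 3x² - 4
x₀ = 2.7

Newton-Raphson formula: x_{n+1} = x_n - f(x_n)/f'(x_n)

Iteration 1:
  f(2.700000) = -0.117000
  f'(2.700000) = 17.870000
  x_1 = 2.700000 - (-0.117000)/17.870000 = 2.706547
Iteration 2:
  f(2.706547) = 0.000348
  f'(2.706547) = 17.976195
  x_2 = 2.706547 - 0.000348/17.976195 = 2.706528
Iteration 3:
  f(2.706528) = 0.000000
  f'(2.706528) = 17.975881
  x_3 = 2.706528 - 0.000000/17.975881 = 2.706528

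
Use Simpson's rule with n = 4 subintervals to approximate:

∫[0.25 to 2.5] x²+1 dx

f(x) = x²+1
a = 0.25, b = 2.5, n = 4
h = (b - a)/n = 0.562500

Simpson's rule: (h/3)[f(x₀) + 4f(x₁) + 2f(x₂) + ... + f(xₙ)]

x_0 = 0.2500, f(x_0) = 1.062500, coefficient = 1
x_1 = 0.8125, f(x_1) = 1.660156, coefficient = 4
x_2 = 1.3750, f(x_2) = 2.890625, coefficient = 2
x_3 = 1.9375, f(x_3) = 4.753906, coefficient = 4
x_4 = 2.5000, f(x_4) = 7.250000, coefficient = 1

I ≈ (0.562500/3) × 39.750000 = 7.453125
Exact value: 7.453125
Error: 0.000000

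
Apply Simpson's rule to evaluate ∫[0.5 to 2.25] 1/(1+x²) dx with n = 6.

f(x) = 1/(1+x²)
a = 0.5, b = 2.25, n = 6
h = (b - a)/n = 0.291667

Simpson's rule: (h/3)[f(x₀) + 4f(x₁) + 2f(x₂) + ... + f(xₙ)]

x_0 = 0.5000, f(x_0) = 0.800000, coefficient = 1
x_1 = 0.7917, f(x_1) = 0.614728, coefficient = 4
x_2 = 1.0833, f(x_2) = 0.460064, coefficient = 2
x_3 = 1.3750, f(x_3) = 0.345946, coefficient = 4
x_4 = 1.6667, f(x_4) = 0.264706, coefficient = 2
x_5 = 1.9583, f(x_5) = 0.206822, coefficient = 4
x_6 = 2.2500, f(x_6) = 0.164948, coefficient = 1

I ≈ (0.291667/3) × 7.084472 = 0.688768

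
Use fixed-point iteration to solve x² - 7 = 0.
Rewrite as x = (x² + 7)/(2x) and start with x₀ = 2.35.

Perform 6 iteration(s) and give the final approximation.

Equation: x² - 7 = 0
Fixed-point form: x = (x² + 7)/(2x)
x₀ = 2.35

x_1 = g(2.350000) = 2.664362
x_2 = g(2.664362) = 2.645816
x_3 = g(2.645816) = 2.645751
x_4 = g(2.645751) = 2.645751
x_5 = g(2.645751) = 2.645751
x_6 = g(2.645751) = 2.645751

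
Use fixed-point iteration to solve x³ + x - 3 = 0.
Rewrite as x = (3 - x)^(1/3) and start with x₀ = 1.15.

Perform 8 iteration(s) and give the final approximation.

Equation: x³ + x - 3 = 0
Fixed-point form: x = (3 - x)^(1/3)
x₀ = 1.15

x_1 = g(1.150000) = 1.227601
x_2 = g(1.227601) = 1.210191
x_3 = g(1.210191) = 1.214140
x_4 = g(1.214140) = 1.213247
x_5 = g(1.213247) = 1.213449
x_6 = g(1.213449) = 1.213403
x_7 = g(1.213403) = 1.213414
x_8 = g(1.213414) = 1.213411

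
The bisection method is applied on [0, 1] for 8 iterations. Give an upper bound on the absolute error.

Bisection error bound: |error| ≤ (b-a)/2^n
|error| ≤ (1 - 0)/2^8 = 1/2^8
|error| ≤ 0.0039062500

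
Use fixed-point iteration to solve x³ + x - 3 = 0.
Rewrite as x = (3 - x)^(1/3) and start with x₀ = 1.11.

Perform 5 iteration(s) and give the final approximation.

Equation: x³ + x - 3 = 0
Fixed-point form: x = (3 - x)^(1/3)
x₀ = 1.11

x_1 = g(1.110000) = 1.236386
x_2 = g(1.236386) = 1.208188
x_3 = g(1.208188) = 1.214593
x_4 = g(1.214593) = 1.213144
x_5 = g(1.213144) = 1.213472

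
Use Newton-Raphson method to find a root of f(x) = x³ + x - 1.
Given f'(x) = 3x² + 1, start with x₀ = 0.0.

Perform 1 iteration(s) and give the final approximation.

f(x) = x³ + x - 1
f'(x) = 3x² + 1
x₀ = 0.0

Newton-Raphson formula: x_{n+1} = x_n - f(x_n)/f'(x_n)

Iteration 1:
  f(0.000000) = -1.000000
  f'(0.000000) = 1.000000
  x_1 = 0.000000 - (-1.000000)/1.000000 = 1.000000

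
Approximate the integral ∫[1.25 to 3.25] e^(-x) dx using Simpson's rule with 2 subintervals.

f(x) = e^(-x)
a = 1.25, b = 3.25, n = 2
h = (b - a)/n = 1.000000

Simpson's rule: (h/3)[f(x₀) + 4f(x₁) + 2f(x₂) + ... + f(xₙ)]

x_0 = 1.2500, f(x_0) = 0.286505, coefficient = 1
x_1 = 2.2500, f(x_1) = 0.105399, coefficient = 4
x_2 = 3.2500, f(x_2) = 0.038774, coefficient = 1

I ≈ (1.000000/3) × 0.746876 = 0.248959
Exact value: 0.247731
Error: 0.001228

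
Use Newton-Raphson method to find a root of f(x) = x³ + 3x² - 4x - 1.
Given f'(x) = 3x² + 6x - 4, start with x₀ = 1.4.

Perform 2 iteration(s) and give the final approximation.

f(x) = x³ + 3x² - 4x - 1
f'(x) = 3x² + 6x - 4
x₀ = 1.4

Newton-Raphson formula: x_{n+1} = x_n - f(x_n)/f'(x_n)

Iteration 1:
  f(1.400000) = 2.024000
  f'(1.400000) = 10.280000
  x_1 = 1.400000 - 2.024000/10.280000 = 1.203113
Iteration 2:
  f(1.203113) = 0.271473
  f'(1.203113) = 7.561119
  x_2 = 1.203113 - 0.271473/7.561119 = 1.167209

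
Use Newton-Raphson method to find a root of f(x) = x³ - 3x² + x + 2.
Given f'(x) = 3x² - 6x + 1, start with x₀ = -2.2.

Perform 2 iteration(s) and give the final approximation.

f(x) = x³ - 3x² + x + 2
f'(x) = 3x² - 6x + 1
x₀ = -2.2

Newton-Raphson formula: x_{n+1} = x_n - f(x_n)/f'(x_n)

Iteration 1:
  f(-2.200000) = -25.368000
  f'(-2.200000) = 28.720000
  x_1 = -2.200000 - (-25.368000)/28.720000 = -1.316713
Iteration 2:
  f(-1.316713) = -6.800743
  f'(-1.316713) = 14.101479
  x_2 = -1.316713 - (-6.800743)/14.101479 = -0.834441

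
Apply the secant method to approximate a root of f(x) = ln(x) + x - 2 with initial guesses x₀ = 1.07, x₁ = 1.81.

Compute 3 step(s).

f(x) = ln(x) + x - 2
x₀ = 1.07, x₁ = 1.81

Secant formula: x_{n+1} = x_n - f(x_n)(x_n - x_{n-1})/(f(x_n) - f(x_{n-1}))

Iteration 1:
  f(1.070000) = -0.862341
  f(1.810000) = 0.403327
  x_2 = 1.810000 - 0.403327×(1.810000 - 1.070000)/(0.403327 - (-0.862341))
       = 1.574186
Iteration 2:
  f(1.810000) = 0.403327
  f(1.574186) = 0.027925
  x_3 = 1.574186 - 0.027925×(1.574186 - 1.810000)/(0.027925 - 0.403327)
       = 1.556645
Iteration 3:
  f(1.574186) = 0.027925
  f(1.556645) = -0.000822
  x_4 = 1.556645 - (-0.000822)×(1.556645 - 1.574186)/(-0.000822 - 0.027925)
       = 1.557147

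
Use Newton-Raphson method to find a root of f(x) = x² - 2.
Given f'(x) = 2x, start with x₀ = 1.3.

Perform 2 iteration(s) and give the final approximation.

f(x) = x² - 2
f'(x) = 2x
x₀ = 1.3

Newton-Raphson formula: x_{n+1} = x_n - f(x_n)/f'(x_n)

Iteration 1:
  f(1.300000) = -0.310000
  f'(1.300000) = 2.600000
  x_1 = 1.300000 - (-0.310000)/2.600000 = 1.419231
Iteration 2:
  f(1.419231) = 0.014216
  f'(1.419231) = 2.838462
  x_2 = 1.419231 - 0.014216/2.838462 = 1.414222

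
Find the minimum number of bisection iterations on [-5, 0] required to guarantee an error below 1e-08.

We need (b-a)/2^n ≤ 1e-08
(0 - (-5))/2^n ≤ 1e-08
5/2^n ≤ 1e-08
2^n ≥ 500000000
n ≥ log₂(500000000) = 28.90
n ≥ 29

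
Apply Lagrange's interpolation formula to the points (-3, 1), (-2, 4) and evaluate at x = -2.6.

Lagrange interpolation formula:
P(x) = Σ yᵢ × Lᵢ(x)
where Lᵢ(x) = Π_{j≠i} (x - xⱼ)/(xᵢ - xⱼ)

L_0(-2.6) = (-2.6 - (-2))/(-3 - (-2)) = 0.600000
L_1(-2.6) = (-2.6 - (-3))/(-2 - (-3)) = 0.400000

P(-2.6) = 1×L_0(-2.6) + 4×L_1(-2.6)
P(-2.6) = 2.200000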